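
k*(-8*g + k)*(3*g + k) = -24*g^2*k - 5*g*k^2 + k^3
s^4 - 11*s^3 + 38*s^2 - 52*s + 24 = (s - 6)*(s - 2)^2*(s - 1)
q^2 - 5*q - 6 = (q - 6)*(q + 1)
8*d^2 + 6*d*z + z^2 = (2*d + z)*(4*d + z)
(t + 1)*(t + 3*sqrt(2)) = t^2 + t + 3*sqrt(2)*t + 3*sqrt(2)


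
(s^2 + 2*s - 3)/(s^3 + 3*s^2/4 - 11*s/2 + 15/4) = 4/(4*s - 5)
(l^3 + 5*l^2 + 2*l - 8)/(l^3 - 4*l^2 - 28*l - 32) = (l^2 + 3*l - 4)/(l^2 - 6*l - 16)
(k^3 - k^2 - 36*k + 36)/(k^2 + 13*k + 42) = (k^2 - 7*k + 6)/(k + 7)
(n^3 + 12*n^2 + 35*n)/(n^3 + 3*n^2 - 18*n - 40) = n*(n + 7)/(n^2 - 2*n - 8)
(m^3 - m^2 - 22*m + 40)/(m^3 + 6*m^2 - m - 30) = (m - 4)/(m + 3)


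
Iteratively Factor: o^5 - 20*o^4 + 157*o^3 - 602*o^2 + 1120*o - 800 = (o - 5)*(o^4 - 15*o^3 + 82*o^2 - 192*o + 160) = (o - 5)^2*(o^3 - 10*o^2 + 32*o - 32) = (o - 5)^2*(o - 2)*(o^2 - 8*o + 16) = (o - 5)^2*(o - 4)*(o - 2)*(o - 4)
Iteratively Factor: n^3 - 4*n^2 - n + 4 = (n + 1)*(n^2 - 5*n + 4) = (n - 1)*(n + 1)*(n - 4)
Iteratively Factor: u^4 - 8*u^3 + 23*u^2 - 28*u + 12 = (u - 2)*(u^3 - 6*u^2 + 11*u - 6) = (u - 3)*(u - 2)*(u^2 - 3*u + 2) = (u - 3)*(u - 2)^2*(u - 1)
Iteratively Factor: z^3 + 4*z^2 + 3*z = (z)*(z^2 + 4*z + 3) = z*(z + 3)*(z + 1)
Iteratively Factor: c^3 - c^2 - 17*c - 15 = (c + 3)*(c^2 - 4*c - 5) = (c + 1)*(c + 3)*(c - 5)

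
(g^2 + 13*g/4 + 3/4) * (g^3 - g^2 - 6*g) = g^5 + 9*g^4/4 - 17*g^3/2 - 81*g^2/4 - 9*g/2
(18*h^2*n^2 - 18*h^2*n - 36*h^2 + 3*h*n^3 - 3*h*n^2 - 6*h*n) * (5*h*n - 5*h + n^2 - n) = 90*h^3*n^3 - 180*h^3*n^2 - 90*h^3*n + 180*h^3 + 33*h^2*n^4 - 66*h^2*n^3 - 33*h^2*n^2 + 66*h^2*n + 3*h*n^5 - 6*h*n^4 - 3*h*n^3 + 6*h*n^2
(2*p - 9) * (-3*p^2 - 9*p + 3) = -6*p^3 + 9*p^2 + 87*p - 27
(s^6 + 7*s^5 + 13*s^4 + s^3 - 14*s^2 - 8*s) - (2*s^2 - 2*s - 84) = s^6 + 7*s^5 + 13*s^4 + s^3 - 16*s^2 - 6*s + 84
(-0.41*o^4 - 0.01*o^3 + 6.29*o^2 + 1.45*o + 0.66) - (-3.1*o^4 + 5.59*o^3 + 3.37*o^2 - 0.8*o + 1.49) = 2.69*o^4 - 5.6*o^3 + 2.92*o^2 + 2.25*o - 0.83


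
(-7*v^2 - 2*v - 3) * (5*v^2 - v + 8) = -35*v^4 - 3*v^3 - 69*v^2 - 13*v - 24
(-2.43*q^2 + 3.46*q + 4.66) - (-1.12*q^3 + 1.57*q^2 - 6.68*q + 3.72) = 1.12*q^3 - 4.0*q^2 + 10.14*q + 0.94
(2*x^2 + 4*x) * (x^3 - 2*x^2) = 2*x^5 - 8*x^3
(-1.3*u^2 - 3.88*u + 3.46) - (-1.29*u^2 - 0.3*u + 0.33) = -0.01*u^2 - 3.58*u + 3.13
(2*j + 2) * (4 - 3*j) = -6*j^2 + 2*j + 8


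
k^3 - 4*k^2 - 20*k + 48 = (k - 6)*(k - 2)*(k + 4)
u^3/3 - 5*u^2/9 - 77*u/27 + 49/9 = (u/3 + 1)*(u - 7/3)^2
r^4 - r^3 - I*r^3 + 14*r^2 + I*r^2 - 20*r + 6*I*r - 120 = (r - 3)*(r + 2)*(r - 5*I)*(r + 4*I)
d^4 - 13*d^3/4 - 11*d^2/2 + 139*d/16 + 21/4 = (d - 4)*(d - 3/2)*(d + 1/2)*(d + 7/4)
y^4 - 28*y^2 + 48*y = y*(y - 4)*(y - 2)*(y + 6)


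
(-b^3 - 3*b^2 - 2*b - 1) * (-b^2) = b^5 + 3*b^4 + 2*b^3 + b^2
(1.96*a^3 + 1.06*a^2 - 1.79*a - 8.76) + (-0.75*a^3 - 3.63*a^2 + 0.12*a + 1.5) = 1.21*a^3 - 2.57*a^2 - 1.67*a - 7.26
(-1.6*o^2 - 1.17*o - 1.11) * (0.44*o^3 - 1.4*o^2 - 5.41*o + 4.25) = -0.704*o^5 + 1.7252*o^4 + 9.8056*o^3 + 1.0837*o^2 + 1.0326*o - 4.7175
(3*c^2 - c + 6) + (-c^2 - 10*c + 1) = 2*c^2 - 11*c + 7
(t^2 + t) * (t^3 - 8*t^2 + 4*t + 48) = t^5 - 7*t^4 - 4*t^3 + 52*t^2 + 48*t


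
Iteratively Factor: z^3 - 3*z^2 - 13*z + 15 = (z - 1)*(z^2 - 2*z - 15) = (z - 5)*(z - 1)*(z + 3)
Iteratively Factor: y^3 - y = (y - 1)*(y^2 + y) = y*(y - 1)*(y + 1)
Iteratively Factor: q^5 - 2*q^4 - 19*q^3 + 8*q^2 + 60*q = (q)*(q^4 - 2*q^3 - 19*q^2 + 8*q + 60) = q*(q - 5)*(q^3 + 3*q^2 - 4*q - 12) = q*(q - 5)*(q + 3)*(q^2 - 4) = q*(q - 5)*(q - 2)*(q + 3)*(q + 2)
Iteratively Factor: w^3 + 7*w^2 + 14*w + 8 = (w + 2)*(w^2 + 5*w + 4) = (w + 1)*(w + 2)*(w + 4)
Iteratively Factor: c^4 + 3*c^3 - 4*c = (c + 2)*(c^3 + c^2 - 2*c) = (c + 2)^2*(c^2 - c) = c*(c + 2)^2*(c - 1)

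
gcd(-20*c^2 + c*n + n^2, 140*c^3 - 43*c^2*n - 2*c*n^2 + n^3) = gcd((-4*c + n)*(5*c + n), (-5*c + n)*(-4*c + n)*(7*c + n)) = 4*c - n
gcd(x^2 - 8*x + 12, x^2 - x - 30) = x - 6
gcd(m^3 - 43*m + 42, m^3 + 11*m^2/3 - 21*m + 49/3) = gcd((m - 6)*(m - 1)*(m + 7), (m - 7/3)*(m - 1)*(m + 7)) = m^2 + 6*m - 7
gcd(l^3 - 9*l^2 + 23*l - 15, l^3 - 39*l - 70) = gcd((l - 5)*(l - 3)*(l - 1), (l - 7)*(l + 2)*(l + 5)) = 1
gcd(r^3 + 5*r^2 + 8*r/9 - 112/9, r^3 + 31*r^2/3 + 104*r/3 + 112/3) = r^2 + 19*r/3 + 28/3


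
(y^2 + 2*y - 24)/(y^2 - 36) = (y - 4)/(y - 6)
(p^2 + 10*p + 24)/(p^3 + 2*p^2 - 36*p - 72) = (p + 4)/(p^2 - 4*p - 12)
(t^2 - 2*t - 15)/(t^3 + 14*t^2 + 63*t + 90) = (t - 5)/(t^2 + 11*t + 30)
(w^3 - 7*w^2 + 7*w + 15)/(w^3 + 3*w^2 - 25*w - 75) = (w^2 - 2*w - 3)/(w^2 + 8*w + 15)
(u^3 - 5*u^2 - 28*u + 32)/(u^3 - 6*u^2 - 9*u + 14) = (u^2 - 4*u - 32)/(u^2 - 5*u - 14)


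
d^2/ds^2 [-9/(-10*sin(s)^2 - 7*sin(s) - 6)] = 9*(-400*sin(s)^4 - 210*sin(s)^3 + 791*sin(s)^2 + 462*sin(s) - 22)/(10*sin(s)^2 + 7*sin(s) + 6)^3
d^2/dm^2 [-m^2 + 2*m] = -2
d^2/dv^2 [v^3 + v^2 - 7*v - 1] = 6*v + 2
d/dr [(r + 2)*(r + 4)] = 2*r + 6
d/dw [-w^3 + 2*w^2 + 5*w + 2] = -3*w^2 + 4*w + 5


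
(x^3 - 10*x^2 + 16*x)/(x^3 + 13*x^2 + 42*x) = (x^2 - 10*x + 16)/(x^2 + 13*x + 42)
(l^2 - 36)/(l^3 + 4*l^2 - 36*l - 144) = 1/(l + 4)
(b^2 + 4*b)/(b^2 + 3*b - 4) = b/(b - 1)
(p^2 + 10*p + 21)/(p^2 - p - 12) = (p + 7)/(p - 4)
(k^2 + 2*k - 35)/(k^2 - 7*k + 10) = (k + 7)/(k - 2)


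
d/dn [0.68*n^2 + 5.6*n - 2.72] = 1.36*n + 5.6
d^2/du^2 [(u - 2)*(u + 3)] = 2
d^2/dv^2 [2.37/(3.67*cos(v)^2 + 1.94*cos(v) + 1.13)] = (-127.685172*(1 - cos(v)^2)^2 - 50.621778*cos(v)^3 - 33.44781*cos(v)^2 + 106.43907*cos(v) + 125.867382)/(3.67*cos(v)^2 + 1.94*cos(v) + 1.13)^3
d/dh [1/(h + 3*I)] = -1/(h + 3*I)^2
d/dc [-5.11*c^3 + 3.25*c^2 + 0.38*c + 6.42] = -15.33*c^2 + 6.5*c + 0.38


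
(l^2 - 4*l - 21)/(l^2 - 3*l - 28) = (l + 3)/(l + 4)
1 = 1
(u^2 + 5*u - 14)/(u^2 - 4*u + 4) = (u + 7)/(u - 2)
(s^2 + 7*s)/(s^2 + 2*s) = (s + 7)/(s + 2)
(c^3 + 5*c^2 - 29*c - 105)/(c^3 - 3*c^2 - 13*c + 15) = (c + 7)/(c - 1)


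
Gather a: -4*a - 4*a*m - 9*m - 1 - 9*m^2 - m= a*(-4*m - 4) - 9*m^2 - 10*m - 1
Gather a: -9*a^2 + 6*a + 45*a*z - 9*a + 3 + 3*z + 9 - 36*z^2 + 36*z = -9*a^2 + a*(45*z - 3) - 36*z^2 + 39*z + 12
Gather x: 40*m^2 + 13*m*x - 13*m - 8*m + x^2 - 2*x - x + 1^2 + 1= 40*m^2 - 21*m + x^2 + x*(13*m - 3) + 2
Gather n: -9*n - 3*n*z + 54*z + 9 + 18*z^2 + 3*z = n*(-3*z - 9) + 18*z^2 + 57*z + 9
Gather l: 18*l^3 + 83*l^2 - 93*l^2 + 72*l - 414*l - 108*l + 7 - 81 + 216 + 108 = 18*l^3 - 10*l^2 - 450*l + 250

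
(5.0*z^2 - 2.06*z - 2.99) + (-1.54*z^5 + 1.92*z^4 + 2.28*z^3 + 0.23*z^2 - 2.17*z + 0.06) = -1.54*z^5 + 1.92*z^4 + 2.28*z^3 + 5.23*z^2 - 4.23*z - 2.93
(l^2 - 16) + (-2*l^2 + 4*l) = -l^2 + 4*l - 16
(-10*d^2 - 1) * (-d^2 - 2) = 10*d^4 + 21*d^2 + 2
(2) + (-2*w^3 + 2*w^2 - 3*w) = -2*w^3 + 2*w^2 - 3*w + 2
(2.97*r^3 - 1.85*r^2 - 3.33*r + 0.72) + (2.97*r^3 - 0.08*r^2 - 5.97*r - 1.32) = 5.94*r^3 - 1.93*r^2 - 9.3*r - 0.6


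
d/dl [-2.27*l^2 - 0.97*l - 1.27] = -4.54*l - 0.97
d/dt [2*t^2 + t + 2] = 4*t + 1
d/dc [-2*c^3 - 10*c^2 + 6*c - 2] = -6*c^2 - 20*c + 6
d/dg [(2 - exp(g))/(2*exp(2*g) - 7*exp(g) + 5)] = ((exp(g) - 2)*(4*exp(g) - 7) - 2*exp(2*g) + 7*exp(g) - 5)*exp(g)/(2*exp(2*g) - 7*exp(g) + 5)^2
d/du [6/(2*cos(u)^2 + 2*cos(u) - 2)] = 3*(2*cos(u) + 1)*sin(u)/(-sin(u)^2 + cos(u))^2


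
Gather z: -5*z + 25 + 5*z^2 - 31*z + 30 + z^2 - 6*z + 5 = 6*z^2 - 42*z + 60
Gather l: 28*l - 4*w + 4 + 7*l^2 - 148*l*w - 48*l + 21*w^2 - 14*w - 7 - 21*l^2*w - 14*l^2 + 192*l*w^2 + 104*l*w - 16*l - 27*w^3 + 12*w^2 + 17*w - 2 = l^2*(-21*w - 7) + l*(192*w^2 - 44*w - 36) - 27*w^3 + 33*w^2 - w - 5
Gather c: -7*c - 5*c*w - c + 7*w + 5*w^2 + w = c*(-5*w - 8) + 5*w^2 + 8*w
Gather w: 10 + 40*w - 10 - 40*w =0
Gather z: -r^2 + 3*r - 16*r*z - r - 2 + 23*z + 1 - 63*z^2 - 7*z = -r^2 + 2*r - 63*z^2 + z*(16 - 16*r) - 1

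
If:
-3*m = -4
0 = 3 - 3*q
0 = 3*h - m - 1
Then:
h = 7/9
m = 4/3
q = 1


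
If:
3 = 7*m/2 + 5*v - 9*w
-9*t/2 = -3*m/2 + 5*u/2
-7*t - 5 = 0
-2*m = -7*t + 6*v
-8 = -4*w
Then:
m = 151/11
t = -5/7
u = 3666/385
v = -119/22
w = 2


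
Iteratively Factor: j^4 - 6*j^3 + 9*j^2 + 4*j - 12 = (j + 1)*(j^3 - 7*j^2 + 16*j - 12) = (j - 2)*(j + 1)*(j^2 - 5*j + 6) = (j - 3)*(j - 2)*(j + 1)*(j - 2)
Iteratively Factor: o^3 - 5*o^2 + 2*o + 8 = (o + 1)*(o^2 - 6*o + 8) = (o - 2)*(o + 1)*(o - 4)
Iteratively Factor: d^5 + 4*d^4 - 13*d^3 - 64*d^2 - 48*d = (d + 3)*(d^4 + d^3 - 16*d^2 - 16*d) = (d + 1)*(d + 3)*(d^3 - 16*d) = (d - 4)*(d + 1)*(d + 3)*(d^2 + 4*d) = d*(d - 4)*(d + 1)*(d + 3)*(d + 4)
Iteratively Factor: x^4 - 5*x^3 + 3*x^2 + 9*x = (x - 3)*(x^3 - 2*x^2 - 3*x) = x*(x - 3)*(x^2 - 2*x - 3) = x*(x - 3)^2*(x + 1)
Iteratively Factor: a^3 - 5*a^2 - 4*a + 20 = (a - 5)*(a^2 - 4) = (a - 5)*(a + 2)*(a - 2)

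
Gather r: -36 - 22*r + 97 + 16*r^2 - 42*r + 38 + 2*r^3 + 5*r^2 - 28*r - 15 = 2*r^3 + 21*r^2 - 92*r + 84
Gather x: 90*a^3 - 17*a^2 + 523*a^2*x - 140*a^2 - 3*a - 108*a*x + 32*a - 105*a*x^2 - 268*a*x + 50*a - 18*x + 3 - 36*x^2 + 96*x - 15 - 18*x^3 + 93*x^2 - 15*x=90*a^3 - 157*a^2 + 79*a - 18*x^3 + x^2*(57 - 105*a) + x*(523*a^2 - 376*a + 63) - 12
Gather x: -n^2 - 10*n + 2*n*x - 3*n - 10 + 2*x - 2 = -n^2 - 13*n + x*(2*n + 2) - 12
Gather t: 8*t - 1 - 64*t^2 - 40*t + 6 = -64*t^2 - 32*t + 5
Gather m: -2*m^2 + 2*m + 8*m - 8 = -2*m^2 + 10*m - 8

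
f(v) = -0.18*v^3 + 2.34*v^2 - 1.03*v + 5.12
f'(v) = -0.54*v^2 + 4.68*v - 1.03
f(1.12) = 6.65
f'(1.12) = 3.53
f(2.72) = 16.01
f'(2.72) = 7.70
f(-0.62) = 6.70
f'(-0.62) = -4.14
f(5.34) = 38.94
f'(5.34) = 8.56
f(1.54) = 8.43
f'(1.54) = 4.90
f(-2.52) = 25.46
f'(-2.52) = -16.25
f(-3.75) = 51.38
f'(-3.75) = -26.17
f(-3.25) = 39.36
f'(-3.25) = -21.94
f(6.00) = 44.30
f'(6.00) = 7.61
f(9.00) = 54.17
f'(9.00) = -2.65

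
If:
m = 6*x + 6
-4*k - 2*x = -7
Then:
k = 7/4 - x/2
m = 6*x + 6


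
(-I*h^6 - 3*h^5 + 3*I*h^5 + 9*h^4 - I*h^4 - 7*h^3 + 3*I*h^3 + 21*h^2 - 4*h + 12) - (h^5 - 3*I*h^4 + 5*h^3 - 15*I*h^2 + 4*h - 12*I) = -I*h^6 - 4*h^5 + 3*I*h^5 + 9*h^4 + 2*I*h^4 - 12*h^3 + 3*I*h^3 + 21*h^2 + 15*I*h^2 - 8*h + 12 + 12*I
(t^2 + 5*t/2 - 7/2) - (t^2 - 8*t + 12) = 21*t/2 - 31/2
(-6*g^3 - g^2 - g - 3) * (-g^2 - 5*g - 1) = 6*g^5 + 31*g^4 + 12*g^3 + 9*g^2 + 16*g + 3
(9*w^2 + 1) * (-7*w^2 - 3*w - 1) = -63*w^4 - 27*w^3 - 16*w^2 - 3*w - 1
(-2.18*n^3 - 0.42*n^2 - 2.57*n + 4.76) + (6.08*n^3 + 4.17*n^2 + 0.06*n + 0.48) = 3.9*n^3 + 3.75*n^2 - 2.51*n + 5.24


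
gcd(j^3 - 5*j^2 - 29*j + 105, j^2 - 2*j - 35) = j^2 - 2*j - 35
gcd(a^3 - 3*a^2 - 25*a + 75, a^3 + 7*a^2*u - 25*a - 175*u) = a^2 - 25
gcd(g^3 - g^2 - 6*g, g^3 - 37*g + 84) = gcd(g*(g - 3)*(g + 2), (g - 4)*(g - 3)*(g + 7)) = g - 3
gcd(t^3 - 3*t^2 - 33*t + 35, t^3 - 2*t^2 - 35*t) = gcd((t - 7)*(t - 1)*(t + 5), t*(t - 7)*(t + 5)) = t^2 - 2*t - 35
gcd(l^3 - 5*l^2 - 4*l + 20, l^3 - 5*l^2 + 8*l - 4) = l - 2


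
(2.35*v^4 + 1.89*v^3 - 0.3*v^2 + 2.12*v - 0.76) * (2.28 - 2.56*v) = -6.016*v^5 + 0.5196*v^4 + 5.0772*v^3 - 6.1112*v^2 + 6.7792*v - 1.7328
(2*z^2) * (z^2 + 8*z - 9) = 2*z^4 + 16*z^3 - 18*z^2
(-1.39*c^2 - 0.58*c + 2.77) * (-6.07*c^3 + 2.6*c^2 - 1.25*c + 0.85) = 8.4373*c^5 - 0.0933999999999999*c^4 - 16.5844*c^3 + 6.7455*c^2 - 3.9555*c + 2.3545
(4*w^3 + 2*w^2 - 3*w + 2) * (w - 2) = 4*w^4 - 6*w^3 - 7*w^2 + 8*w - 4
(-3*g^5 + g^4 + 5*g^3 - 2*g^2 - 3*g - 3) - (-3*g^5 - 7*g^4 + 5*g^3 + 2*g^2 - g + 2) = 8*g^4 - 4*g^2 - 2*g - 5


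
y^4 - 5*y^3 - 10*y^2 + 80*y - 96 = (y - 4)*(y - 3)*(y - 2)*(y + 4)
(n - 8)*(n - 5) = n^2 - 13*n + 40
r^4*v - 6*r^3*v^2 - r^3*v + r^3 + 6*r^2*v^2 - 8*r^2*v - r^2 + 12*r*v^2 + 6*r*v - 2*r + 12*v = (r - 2)*(r + 1)*(r - 6*v)*(r*v + 1)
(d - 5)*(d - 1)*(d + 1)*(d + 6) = d^4 + d^3 - 31*d^2 - d + 30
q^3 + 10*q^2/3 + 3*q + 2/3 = (q + 1/3)*(q + 1)*(q + 2)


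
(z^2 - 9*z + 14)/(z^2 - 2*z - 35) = (z - 2)/(z + 5)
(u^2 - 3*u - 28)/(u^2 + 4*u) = (u - 7)/u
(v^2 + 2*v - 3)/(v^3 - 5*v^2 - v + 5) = (v + 3)/(v^2 - 4*v - 5)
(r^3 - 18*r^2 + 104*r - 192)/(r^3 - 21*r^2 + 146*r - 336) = (r - 4)/(r - 7)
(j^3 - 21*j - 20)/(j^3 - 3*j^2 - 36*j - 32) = (j - 5)/(j - 8)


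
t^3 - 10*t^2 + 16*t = t*(t - 8)*(t - 2)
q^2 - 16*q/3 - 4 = (q - 6)*(q + 2/3)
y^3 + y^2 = y^2*(y + 1)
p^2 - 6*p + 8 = (p - 4)*(p - 2)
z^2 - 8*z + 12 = (z - 6)*(z - 2)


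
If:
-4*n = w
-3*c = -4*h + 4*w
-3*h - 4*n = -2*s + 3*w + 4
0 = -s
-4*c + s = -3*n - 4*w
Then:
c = -208/437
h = -412/437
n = 64/437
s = 0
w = -256/437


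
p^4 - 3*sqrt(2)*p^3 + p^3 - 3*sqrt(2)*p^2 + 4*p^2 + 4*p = p*(p + 1)*(p - 2*sqrt(2))*(p - sqrt(2))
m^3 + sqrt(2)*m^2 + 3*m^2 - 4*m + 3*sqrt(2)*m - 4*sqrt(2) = (m - 1)*(m + 4)*(m + sqrt(2))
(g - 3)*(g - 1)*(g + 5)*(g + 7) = g^4 + 8*g^3 - 10*g^2 - 104*g + 105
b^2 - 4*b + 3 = (b - 3)*(b - 1)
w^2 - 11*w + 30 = (w - 6)*(w - 5)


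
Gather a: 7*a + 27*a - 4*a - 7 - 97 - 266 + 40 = 30*a - 330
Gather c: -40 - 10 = -50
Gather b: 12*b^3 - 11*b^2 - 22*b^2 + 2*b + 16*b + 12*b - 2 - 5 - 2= 12*b^3 - 33*b^2 + 30*b - 9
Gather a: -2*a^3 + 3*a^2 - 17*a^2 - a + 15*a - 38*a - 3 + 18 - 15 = -2*a^3 - 14*a^2 - 24*a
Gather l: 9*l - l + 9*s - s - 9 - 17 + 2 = 8*l + 8*s - 24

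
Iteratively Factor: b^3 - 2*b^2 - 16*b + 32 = (b - 2)*(b^2 - 16) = (b - 2)*(b + 4)*(b - 4)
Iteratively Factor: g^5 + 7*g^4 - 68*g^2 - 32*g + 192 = (g + 4)*(g^4 + 3*g^3 - 12*g^2 - 20*g + 48) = (g - 2)*(g + 4)*(g^3 + 5*g^2 - 2*g - 24) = (g - 2)*(g + 3)*(g + 4)*(g^2 + 2*g - 8) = (g - 2)^2*(g + 3)*(g + 4)*(g + 4)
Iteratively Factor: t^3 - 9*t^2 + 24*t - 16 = (t - 4)*(t^2 - 5*t + 4) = (t - 4)*(t - 1)*(t - 4)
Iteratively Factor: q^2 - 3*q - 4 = (q - 4)*(q + 1)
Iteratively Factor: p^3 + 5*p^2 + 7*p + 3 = (p + 1)*(p^2 + 4*p + 3) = (p + 1)*(p + 3)*(p + 1)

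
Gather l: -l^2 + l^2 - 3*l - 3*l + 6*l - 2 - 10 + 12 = 0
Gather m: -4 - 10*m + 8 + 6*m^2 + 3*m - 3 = 6*m^2 - 7*m + 1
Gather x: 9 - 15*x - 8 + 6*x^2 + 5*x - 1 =6*x^2 - 10*x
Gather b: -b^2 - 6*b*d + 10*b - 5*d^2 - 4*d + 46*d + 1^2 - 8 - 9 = -b^2 + b*(10 - 6*d) - 5*d^2 + 42*d - 16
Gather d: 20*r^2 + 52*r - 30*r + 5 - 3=20*r^2 + 22*r + 2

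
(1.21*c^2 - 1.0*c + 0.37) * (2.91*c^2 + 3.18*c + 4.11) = 3.5211*c^4 + 0.9378*c^3 + 2.8698*c^2 - 2.9334*c + 1.5207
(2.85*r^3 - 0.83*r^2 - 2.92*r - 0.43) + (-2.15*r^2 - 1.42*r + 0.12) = 2.85*r^3 - 2.98*r^2 - 4.34*r - 0.31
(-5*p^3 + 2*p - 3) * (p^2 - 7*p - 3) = -5*p^5 + 35*p^4 + 17*p^3 - 17*p^2 + 15*p + 9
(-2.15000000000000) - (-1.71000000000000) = -0.440000000000000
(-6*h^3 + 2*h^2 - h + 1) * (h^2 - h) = -6*h^5 + 8*h^4 - 3*h^3 + 2*h^2 - h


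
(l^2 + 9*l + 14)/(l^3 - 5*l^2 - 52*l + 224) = (l + 2)/(l^2 - 12*l + 32)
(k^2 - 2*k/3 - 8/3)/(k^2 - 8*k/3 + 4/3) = (3*k + 4)/(3*k - 2)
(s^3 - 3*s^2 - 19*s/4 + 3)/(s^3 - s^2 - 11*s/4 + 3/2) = (s - 4)/(s - 2)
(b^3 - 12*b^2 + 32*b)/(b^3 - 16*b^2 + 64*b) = (b - 4)/(b - 8)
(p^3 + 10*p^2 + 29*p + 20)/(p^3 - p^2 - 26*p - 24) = (p + 5)/(p - 6)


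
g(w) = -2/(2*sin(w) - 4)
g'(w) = 4*cos(w)/(2*sin(w) - 4)^2 = cos(w)/(sin(w) - 2)^2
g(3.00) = 0.54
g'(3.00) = -0.29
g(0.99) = 0.86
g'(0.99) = 0.40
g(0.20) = 0.56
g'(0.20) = 0.30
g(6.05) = 0.45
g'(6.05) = 0.20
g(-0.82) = 0.37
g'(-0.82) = 0.09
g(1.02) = 0.87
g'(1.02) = 0.40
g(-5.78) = 0.66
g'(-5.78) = 0.38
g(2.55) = 0.69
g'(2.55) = -0.40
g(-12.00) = 0.68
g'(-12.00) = 0.39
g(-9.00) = 0.41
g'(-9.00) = -0.16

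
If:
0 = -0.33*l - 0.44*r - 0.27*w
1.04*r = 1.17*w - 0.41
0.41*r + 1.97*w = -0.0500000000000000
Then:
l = 0.42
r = -0.34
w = 0.05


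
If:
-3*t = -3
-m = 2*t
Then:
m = -2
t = 1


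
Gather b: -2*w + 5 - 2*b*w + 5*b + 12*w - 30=b*(5 - 2*w) + 10*w - 25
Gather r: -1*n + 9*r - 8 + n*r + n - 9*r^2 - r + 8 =-9*r^2 + r*(n + 8)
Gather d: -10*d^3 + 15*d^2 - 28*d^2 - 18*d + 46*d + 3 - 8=-10*d^3 - 13*d^2 + 28*d - 5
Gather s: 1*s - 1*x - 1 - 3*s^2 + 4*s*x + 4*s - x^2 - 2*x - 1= -3*s^2 + s*(4*x + 5) - x^2 - 3*x - 2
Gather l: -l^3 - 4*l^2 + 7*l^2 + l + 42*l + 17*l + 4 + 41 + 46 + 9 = -l^3 + 3*l^2 + 60*l + 100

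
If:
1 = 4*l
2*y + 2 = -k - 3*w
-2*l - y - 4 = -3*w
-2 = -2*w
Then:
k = -2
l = 1/4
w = 1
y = -3/2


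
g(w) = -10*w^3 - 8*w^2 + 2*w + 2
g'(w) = -30*w^2 - 16*w + 2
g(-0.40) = 0.56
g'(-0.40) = 3.60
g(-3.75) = 409.34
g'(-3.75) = -359.88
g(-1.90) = 37.91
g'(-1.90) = -75.90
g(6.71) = -3365.89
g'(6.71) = -1456.08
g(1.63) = -59.30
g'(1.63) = -103.79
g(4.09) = -807.82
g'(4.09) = -565.28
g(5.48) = -1872.95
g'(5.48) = -986.59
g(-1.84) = 33.53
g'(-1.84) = -70.13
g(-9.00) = 6626.00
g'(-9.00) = -2284.00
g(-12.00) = 16106.00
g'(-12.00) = -4126.00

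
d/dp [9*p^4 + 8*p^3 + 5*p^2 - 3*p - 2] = 36*p^3 + 24*p^2 + 10*p - 3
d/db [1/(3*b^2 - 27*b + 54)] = (9 - 2*b)/(3*(b^2 - 9*b + 18)^2)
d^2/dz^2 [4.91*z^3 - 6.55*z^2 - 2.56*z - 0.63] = 29.46*z - 13.1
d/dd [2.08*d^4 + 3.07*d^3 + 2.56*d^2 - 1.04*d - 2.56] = 8.32*d^3 + 9.21*d^2 + 5.12*d - 1.04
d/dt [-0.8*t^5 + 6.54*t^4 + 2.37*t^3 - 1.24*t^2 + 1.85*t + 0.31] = -4.0*t^4 + 26.16*t^3 + 7.11*t^2 - 2.48*t + 1.85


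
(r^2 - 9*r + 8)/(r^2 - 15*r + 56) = (r - 1)/(r - 7)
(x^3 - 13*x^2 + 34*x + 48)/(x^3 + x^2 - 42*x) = (x^2 - 7*x - 8)/(x*(x + 7))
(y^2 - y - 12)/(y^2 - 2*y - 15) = (y - 4)/(y - 5)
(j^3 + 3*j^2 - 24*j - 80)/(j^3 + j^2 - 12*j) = (j^2 - j - 20)/(j*(j - 3))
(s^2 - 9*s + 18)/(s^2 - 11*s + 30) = (s - 3)/(s - 5)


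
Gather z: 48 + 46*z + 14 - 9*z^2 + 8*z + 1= -9*z^2 + 54*z + 63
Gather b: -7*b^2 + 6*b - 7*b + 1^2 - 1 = -7*b^2 - b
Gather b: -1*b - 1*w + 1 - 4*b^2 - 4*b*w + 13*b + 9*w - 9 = -4*b^2 + b*(12 - 4*w) + 8*w - 8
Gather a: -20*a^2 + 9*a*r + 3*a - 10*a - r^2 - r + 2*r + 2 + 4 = -20*a^2 + a*(9*r - 7) - r^2 + r + 6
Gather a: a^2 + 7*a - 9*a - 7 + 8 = a^2 - 2*a + 1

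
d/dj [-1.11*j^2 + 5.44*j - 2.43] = 5.44 - 2.22*j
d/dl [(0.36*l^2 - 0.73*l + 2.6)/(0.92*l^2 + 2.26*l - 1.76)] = (1.4852*l^2 - 6.0512*l - 4.5912)/(0.8464*l^4 + 4.1584*l^3 + 1.8692*l^2 - 7.9552*l + 3.0976)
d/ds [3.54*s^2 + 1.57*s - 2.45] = 7.08*s + 1.57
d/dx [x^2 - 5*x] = 2*x - 5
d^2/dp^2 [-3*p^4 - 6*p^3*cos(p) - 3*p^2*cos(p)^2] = 6*p^3*cos(p) + 36*p^2*sin(p) + 6*p^2*cos(2*p) - 36*p^2 + 12*p*sin(2*p) - 36*p*cos(p) - 3*cos(2*p) - 3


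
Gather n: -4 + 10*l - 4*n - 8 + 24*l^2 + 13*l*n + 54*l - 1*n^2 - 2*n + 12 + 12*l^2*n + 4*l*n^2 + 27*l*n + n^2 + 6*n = 24*l^2 + 4*l*n^2 + 64*l + n*(12*l^2 + 40*l)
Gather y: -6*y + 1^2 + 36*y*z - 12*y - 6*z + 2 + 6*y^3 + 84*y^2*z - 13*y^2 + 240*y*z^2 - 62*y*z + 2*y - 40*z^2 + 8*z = 6*y^3 + y^2*(84*z - 13) + y*(240*z^2 - 26*z - 16) - 40*z^2 + 2*z + 3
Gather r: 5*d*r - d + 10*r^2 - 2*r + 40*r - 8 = -d + 10*r^2 + r*(5*d + 38) - 8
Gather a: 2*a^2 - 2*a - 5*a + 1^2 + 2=2*a^2 - 7*a + 3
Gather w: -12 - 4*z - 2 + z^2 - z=z^2 - 5*z - 14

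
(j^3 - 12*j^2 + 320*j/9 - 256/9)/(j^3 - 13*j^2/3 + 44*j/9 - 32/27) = 3*(j - 8)/(3*j - 1)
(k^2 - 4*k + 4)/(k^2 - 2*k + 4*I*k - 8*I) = (k - 2)/(k + 4*I)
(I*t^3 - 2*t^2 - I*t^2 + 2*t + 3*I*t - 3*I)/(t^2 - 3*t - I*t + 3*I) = (I*t^2 - t*(3 + I) + 3)/(t - 3)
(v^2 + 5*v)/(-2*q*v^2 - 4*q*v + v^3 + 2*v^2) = (-v - 5)/(2*q*v + 4*q - v^2 - 2*v)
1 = 1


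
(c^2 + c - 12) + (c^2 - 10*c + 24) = 2*c^2 - 9*c + 12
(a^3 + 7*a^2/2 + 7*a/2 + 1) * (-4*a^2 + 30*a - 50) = -4*a^5 + 16*a^4 + 41*a^3 - 74*a^2 - 145*a - 50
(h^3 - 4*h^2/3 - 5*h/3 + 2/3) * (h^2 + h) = h^5 - h^4/3 - 3*h^3 - h^2 + 2*h/3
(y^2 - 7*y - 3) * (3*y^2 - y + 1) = 3*y^4 - 22*y^3 - y^2 - 4*y - 3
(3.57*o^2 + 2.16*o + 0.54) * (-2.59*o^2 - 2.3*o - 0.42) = -9.2463*o^4 - 13.8054*o^3 - 7.866*o^2 - 2.1492*o - 0.2268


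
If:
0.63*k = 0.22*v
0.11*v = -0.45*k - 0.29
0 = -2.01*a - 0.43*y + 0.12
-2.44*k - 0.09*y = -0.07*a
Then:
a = -1.83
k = -0.38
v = -1.09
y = 8.85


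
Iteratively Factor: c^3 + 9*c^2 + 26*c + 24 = (c + 2)*(c^2 + 7*c + 12) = (c + 2)*(c + 3)*(c + 4)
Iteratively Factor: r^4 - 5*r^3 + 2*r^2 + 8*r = (r - 2)*(r^3 - 3*r^2 - 4*r) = (r - 4)*(r - 2)*(r^2 + r) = (r - 4)*(r - 2)*(r + 1)*(r)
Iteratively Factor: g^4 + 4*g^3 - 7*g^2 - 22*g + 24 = (g - 1)*(g^3 + 5*g^2 - 2*g - 24) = (g - 2)*(g - 1)*(g^2 + 7*g + 12) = (g - 2)*(g - 1)*(g + 4)*(g + 3)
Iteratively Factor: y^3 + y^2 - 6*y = (y)*(y^2 + y - 6) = y*(y - 2)*(y + 3)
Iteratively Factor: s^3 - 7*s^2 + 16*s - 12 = (s - 2)*(s^2 - 5*s + 6) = (s - 2)^2*(s - 3)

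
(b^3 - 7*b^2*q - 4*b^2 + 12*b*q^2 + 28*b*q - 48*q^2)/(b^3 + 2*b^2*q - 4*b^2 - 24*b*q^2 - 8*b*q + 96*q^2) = (b - 3*q)/(b + 6*q)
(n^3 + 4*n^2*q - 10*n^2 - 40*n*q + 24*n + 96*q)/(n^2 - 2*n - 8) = (n^2 + 4*n*q - 6*n - 24*q)/(n + 2)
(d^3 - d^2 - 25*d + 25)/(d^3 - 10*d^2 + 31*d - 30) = (d^2 + 4*d - 5)/(d^2 - 5*d + 6)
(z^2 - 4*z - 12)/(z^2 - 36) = (z + 2)/(z + 6)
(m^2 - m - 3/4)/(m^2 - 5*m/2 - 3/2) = (m - 3/2)/(m - 3)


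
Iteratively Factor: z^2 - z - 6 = (z + 2)*(z - 3)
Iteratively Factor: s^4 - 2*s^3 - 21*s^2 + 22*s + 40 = (s + 1)*(s^3 - 3*s^2 - 18*s + 40) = (s - 2)*(s + 1)*(s^2 - s - 20) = (s - 2)*(s + 1)*(s + 4)*(s - 5)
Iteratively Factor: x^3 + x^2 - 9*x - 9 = (x - 3)*(x^2 + 4*x + 3) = (x - 3)*(x + 3)*(x + 1)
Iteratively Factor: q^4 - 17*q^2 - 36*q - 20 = (q + 1)*(q^3 - q^2 - 16*q - 20) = (q + 1)*(q + 2)*(q^2 - 3*q - 10) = (q + 1)*(q + 2)^2*(q - 5)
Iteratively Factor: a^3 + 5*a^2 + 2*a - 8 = (a + 2)*(a^2 + 3*a - 4) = (a - 1)*(a + 2)*(a + 4)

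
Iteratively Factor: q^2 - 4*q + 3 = (q - 3)*(q - 1)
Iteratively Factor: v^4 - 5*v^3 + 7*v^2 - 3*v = (v - 1)*(v^3 - 4*v^2 + 3*v) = (v - 3)*(v - 1)*(v^2 - v) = (v - 3)*(v - 1)^2*(v)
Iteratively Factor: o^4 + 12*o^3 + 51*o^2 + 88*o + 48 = (o + 4)*(o^3 + 8*o^2 + 19*o + 12) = (o + 3)*(o + 4)*(o^2 + 5*o + 4) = (o + 3)*(o + 4)^2*(o + 1)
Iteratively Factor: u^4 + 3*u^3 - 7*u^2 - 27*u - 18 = (u + 1)*(u^3 + 2*u^2 - 9*u - 18) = (u + 1)*(u + 2)*(u^2 - 9) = (u - 3)*(u + 1)*(u + 2)*(u + 3)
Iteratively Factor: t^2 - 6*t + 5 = (t - 5)*(t - 1)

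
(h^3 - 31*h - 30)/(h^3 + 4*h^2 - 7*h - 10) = (h - 6)/(h - 2)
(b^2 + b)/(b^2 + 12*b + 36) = b*(b + 1)/(b^2 + 12*b + 36)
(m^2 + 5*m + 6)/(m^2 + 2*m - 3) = (m + 2)/(m - 1)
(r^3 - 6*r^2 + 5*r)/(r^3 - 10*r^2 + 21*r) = (r^2 - 6*r + 5)/(r^2 - 10*r + 21)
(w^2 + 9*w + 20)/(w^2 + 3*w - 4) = (w + 5)/(w - 1)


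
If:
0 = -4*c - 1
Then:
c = -1/4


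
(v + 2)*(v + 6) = v^2 + 8*v + 12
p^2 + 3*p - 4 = (p - 1)*(p + 4)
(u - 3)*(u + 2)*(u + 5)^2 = u^4 + 9*u^3 + 9*u^2 - 85*u - 150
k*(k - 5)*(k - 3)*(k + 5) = k^4 - 3*k^3 - 25*k^2 + 75*k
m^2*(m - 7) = m^3 - 7*m^2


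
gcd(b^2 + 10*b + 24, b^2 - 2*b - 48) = b + 6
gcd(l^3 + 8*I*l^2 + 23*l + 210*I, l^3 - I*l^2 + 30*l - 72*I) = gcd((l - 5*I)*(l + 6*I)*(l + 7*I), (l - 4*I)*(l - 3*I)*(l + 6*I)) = l + 6*I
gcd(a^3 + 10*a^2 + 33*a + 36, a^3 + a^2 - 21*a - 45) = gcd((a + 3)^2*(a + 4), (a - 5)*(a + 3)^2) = a^2 + 6*a + 9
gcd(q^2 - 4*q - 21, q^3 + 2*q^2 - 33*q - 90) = q + 3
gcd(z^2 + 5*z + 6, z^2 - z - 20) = 1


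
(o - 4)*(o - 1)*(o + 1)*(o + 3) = o^4 - o^3 - 13*o^2 + o + 12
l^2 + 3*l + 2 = (l + 1)*(l + 2)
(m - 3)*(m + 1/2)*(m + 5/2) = m^3 - 31*m/4 - 15/4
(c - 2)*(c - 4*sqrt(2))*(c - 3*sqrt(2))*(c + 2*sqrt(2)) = c^4 - 5*sqrt(2)*c^3 - 2*c^3 - 4*c^2 + 10*sqrt(2)*c^2 + 8*c + 48*sqrt(2)*c - 96*sqrt(2)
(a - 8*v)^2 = a^2 - 16*a*v + 64*v^2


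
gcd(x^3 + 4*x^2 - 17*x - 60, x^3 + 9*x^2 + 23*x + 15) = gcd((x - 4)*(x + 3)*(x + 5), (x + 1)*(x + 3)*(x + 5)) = x^2 + 8*x + 15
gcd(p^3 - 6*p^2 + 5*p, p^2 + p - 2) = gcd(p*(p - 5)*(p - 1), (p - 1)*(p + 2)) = p - 1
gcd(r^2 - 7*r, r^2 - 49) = r - 7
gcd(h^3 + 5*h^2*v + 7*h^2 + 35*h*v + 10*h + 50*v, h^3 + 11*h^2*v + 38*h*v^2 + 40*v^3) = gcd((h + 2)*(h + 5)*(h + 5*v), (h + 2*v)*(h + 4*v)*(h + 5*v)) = h + 5*v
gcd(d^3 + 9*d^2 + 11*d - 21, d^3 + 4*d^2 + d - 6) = d^2 + 2*d - 3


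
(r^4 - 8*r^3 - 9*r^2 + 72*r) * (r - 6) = r^5 - 14*r^4 + 39*r^3 + 126*r^2 - 432*r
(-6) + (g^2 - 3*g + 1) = g^2 - 3*g - 5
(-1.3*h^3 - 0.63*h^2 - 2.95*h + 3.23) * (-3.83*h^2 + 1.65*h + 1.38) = 4.979*h^5 + 0.2679*h^4 + 8.465*h^3 - 18.1078*h^2 + 1.2585*h + 4.4574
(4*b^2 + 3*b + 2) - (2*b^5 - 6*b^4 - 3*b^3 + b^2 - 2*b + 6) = -2*b^5 + 6*b^4 + 3*b^3 + 3*b^2 + 5*b - 4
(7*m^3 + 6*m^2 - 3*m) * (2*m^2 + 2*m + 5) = 14*m^5 + 26*m^4 + 41*m^3 + 24*m^2 - 15*m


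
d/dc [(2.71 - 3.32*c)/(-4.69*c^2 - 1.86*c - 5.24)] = (-15.5708*c^2 + 25.4198*c + 22.4374)/(21.9961*c^4 + 17.4468*c^3 + 52.6108*c^2 + 19.4928*c + 27.4576)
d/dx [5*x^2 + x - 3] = 10*x + 1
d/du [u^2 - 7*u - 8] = 2*u - 7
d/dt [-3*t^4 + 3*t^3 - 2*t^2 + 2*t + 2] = -12*t^3 + 9*t^2 - 4*t + 2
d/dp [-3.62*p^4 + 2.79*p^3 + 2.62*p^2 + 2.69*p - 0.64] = -14.48*p^3 + 8.37*p^2 + 5.24*p + 2.69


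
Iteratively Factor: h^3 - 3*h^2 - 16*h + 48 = (h - 4)*(h^2 + h - 12) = (h - 4)*(h + 4)*(h - 3)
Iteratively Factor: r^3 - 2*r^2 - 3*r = (r + 1)*(r^2 - 3*r) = (r - 3)*(r + 1)*(r)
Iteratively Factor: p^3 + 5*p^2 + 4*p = (p + 1)*(p^2 + 4*p) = p*(p + 1)*(p + 4)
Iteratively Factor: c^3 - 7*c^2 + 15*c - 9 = (c - 3)*(c^2 - 4*c + 3) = (c - 3)*(c - 1)*(c - 3)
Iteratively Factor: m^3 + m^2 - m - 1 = (m - 1)*(m^2 + 2*m + 1) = (m - 1)*(m + 1)*(m + 1)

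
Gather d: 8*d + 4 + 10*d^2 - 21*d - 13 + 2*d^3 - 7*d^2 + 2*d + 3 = 2*d^3 + 3*d^2 - 11*d - 6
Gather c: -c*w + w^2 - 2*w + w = -c*w + w^2 - w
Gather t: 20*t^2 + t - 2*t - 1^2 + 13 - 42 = 20*t^2 - t - 30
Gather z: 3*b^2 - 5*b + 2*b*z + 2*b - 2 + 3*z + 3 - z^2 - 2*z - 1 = 3*b^2 - 3*b - z^2 + z*(2*b + 1)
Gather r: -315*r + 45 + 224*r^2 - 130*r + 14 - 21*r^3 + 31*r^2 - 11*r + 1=-21*r^3 + 255*r^2 - 456*r + 60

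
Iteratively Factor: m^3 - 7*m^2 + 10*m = (m - 2)*(m^2 - 5*m) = m*(m - 2)*(m - 5)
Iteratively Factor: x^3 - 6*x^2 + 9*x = (x - 3)*(x^2 - 3*x) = (x - 3)^2*(x)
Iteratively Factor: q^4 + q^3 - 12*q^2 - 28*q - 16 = (q + 2)*(q^3 - q^2 - 10*q - 8) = (q + 2)^2*(q^2 - 3*q - 4) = (q - 4)*(q + 2)^2*(q + 1)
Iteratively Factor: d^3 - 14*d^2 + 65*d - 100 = (d - 5)*(d^2 - 9*d + 20) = (d - 5)^2*(d - 4)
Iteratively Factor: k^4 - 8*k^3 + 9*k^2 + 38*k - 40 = (k - 4)*(k^3 - 4*k^2 - 7*k + 10) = (k - 4)*(k + 2)*(k^2 - 6*k + 5) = (k - 5)*(k - 4)*(k + 2)*(k - 1)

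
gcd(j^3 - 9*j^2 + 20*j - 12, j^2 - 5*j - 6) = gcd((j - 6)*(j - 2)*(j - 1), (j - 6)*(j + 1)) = j - 6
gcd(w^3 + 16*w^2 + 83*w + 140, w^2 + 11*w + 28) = w^2 + 11*w + 28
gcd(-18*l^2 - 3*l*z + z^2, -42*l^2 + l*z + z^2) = -6*l + z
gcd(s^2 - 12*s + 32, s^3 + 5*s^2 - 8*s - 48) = 1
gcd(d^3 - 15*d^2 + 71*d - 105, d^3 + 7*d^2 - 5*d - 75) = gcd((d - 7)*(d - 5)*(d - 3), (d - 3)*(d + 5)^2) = d - 3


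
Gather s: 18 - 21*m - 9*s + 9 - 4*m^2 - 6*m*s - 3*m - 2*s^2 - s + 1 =-4*m^2 - 24*m - 2*s^2 + s*(-6*m - 10) + 28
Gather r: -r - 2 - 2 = -r - 4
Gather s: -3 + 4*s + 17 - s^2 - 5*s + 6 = -s^2 - s + 20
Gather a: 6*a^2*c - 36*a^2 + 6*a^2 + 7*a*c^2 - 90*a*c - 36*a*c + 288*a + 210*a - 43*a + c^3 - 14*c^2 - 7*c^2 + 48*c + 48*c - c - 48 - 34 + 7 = a^2*(6*c - 30) + a*(7*c^2 - 126*c + 455) + c^3 - 21*c^2 + 95*c - 75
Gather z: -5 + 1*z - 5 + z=2*z - 10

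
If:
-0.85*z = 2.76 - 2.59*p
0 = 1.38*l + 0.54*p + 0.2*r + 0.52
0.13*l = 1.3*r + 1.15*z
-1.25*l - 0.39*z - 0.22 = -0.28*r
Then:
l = -0.78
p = 1.44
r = -1.10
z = 1.15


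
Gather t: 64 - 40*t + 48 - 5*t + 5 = 117 - 45*t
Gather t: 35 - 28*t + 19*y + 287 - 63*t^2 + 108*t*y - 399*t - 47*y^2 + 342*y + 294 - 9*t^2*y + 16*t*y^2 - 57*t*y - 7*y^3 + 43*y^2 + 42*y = t^2*(-9*y - 63) + t*(16*y^2 + 51*y - 427) - 7*y^3 - 4*y^2 + 403*y + 616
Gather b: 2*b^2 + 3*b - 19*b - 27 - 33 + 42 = 2*b^2 - 16*b - 18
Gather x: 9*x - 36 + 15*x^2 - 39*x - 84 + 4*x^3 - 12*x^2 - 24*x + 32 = 4*x^3 + 3*x^2 - 54*x - 88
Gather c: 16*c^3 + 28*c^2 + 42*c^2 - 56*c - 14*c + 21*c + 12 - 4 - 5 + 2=16*c^3 + 70*c^2 - 49*c + 5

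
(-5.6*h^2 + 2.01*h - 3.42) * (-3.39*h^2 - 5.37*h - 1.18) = 18.984*h^4 + 23.2581*h^3 + 7.4081*h^2 + 15.9936*h + 4.0356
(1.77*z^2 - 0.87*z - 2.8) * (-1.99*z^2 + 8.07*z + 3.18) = -3.5223*z^4 + 16.0152*z^3 + 4.1797*z^2 - 25.3626*z - 8.904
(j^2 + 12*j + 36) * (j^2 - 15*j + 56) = j^4 - 3*j^3 - 88*j^2 + 132*j + 2016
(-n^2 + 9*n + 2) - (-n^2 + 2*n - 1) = 7*n + 3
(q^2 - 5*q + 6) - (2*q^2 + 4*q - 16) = -q^2 - 9*q + 22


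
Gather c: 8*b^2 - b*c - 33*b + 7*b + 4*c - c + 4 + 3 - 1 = 8*b^2 - 26*b + c*(3 - b) + 6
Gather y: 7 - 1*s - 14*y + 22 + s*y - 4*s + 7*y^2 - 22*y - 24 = -5*s + 7*y^2 + y*(s - 36) + 5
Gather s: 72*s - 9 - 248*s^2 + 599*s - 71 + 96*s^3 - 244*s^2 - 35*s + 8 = 96*s^3 - 492*s^2 + 636*s - 72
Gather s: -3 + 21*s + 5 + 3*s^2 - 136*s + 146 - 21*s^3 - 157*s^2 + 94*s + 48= -21*s^3 - 154*s^2 - 21*s + 196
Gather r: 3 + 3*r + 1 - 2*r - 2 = r + 2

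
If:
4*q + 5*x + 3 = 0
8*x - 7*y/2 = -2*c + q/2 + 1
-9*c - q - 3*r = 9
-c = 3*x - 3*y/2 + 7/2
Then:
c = 13*y/14 - 171/14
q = -5*y/21 - 92/21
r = 4423/126 - 341*y/126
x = 4*y/21 + 61/21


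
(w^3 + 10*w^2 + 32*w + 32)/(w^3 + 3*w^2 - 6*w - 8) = (w^2 + 6*w + 8)/(w^2 - w - 2)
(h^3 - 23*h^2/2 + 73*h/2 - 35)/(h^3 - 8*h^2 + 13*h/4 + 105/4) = 2*(h - 2)/(2*h + 3)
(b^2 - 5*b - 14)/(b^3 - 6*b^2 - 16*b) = (b - 7)/(b*(b - 8))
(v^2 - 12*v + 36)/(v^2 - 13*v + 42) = (v - 6)/(v - 7)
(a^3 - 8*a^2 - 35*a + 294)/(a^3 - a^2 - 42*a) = (a - 7)/a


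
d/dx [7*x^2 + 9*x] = 14*x + 9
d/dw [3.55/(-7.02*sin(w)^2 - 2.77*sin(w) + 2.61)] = (49.842*sin(w) + 9.8335)*cos(w)/(7.02*sin(w)^2 + 2.77*sin(w) - 2.61)^2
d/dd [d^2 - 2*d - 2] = 2*d - 2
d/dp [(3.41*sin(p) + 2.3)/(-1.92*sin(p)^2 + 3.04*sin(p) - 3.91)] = (6.5472*sin(p)^2 + 8.832*sin(p) - 20.3251)*cos(p)/(3.6864*sin(p)^4 - 11.6736*sin(p)^3 + 24.256*sin(p)^2 - 23.7728*sin(p) + 15.2881)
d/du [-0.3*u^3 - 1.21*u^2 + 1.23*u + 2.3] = -0.9*u^2 - 2.42*u + 1.23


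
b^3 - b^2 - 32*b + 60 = (b - 5)*(b - 2)*(b + 6)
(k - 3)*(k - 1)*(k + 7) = k^3 + 3*k^2 - 25*k + 21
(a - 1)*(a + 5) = a^2 + 4*a - 5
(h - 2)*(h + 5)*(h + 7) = h^3 + 10*h^2 + 11*h - 70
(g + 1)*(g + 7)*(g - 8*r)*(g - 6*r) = g^4 - 14*g^3*r + 8*g^3 + 48*g^2*r^2 - 112*g^2*r + 7*g^2 + 384*g*r^2 - 98*g*r + 336*r^2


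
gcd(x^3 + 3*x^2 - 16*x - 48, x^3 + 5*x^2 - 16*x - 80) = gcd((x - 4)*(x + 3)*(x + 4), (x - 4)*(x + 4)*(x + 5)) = x^2 - 16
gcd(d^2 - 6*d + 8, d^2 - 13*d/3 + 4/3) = d - 4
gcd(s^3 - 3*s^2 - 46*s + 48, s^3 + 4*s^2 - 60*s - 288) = s^2 - 2*s - 48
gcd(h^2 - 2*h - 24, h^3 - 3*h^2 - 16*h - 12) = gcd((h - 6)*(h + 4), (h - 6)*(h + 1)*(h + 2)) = h - 6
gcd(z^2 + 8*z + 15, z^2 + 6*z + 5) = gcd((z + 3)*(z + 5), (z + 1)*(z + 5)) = z + 5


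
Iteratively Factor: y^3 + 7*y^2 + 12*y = (y)*(y^2 + 7*y + 12) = y*(y + 4)*(y + 3)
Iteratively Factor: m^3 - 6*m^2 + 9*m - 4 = (m - 4)*(m^2 - 2*m + 1) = (m - 4)*(m - 1)*(m - 1)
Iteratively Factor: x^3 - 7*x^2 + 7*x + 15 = (x - 3)*(x^2 - 4*x - 5) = (x - 5)*(x - 3)*(x + 1)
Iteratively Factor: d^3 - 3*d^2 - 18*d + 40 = (d + 4)*(d^2 - 7*d + 10) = (d - 2)*(d + 4)*(d - 5)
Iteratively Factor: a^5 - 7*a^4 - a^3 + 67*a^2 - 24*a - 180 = (a - 5)*(a^4 - 2*a^3 - 11*a^2 + 12*a + 36) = (a - 5)*(a - 3)*(a^3 + a^2 - 8*a - 12) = (a - 5)*(a - 3)*(a + 2)*(a^2 - a - 6) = (a - 5)*(a - 3)*(a + 2)^2*(a - 3)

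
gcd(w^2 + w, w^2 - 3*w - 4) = w + 1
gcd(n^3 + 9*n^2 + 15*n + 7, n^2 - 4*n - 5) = n + 1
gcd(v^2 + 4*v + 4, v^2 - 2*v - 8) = v + 2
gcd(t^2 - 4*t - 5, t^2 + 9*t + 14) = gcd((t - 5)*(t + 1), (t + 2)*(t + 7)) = 1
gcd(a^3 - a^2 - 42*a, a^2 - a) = a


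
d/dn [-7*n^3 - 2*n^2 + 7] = n*(-21*n - 4)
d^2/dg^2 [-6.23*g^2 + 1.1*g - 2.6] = -12.4600000000000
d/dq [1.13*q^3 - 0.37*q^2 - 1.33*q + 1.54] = 3.39*q^2 - 0.74*q - 1.33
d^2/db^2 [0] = 0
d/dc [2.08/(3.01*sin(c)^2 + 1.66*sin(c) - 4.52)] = -(12.5216*sin(c) + 3.4528)*cos(c)/(3.01*sin(c)^2 + 1.66*sin(c) - 4.52)^2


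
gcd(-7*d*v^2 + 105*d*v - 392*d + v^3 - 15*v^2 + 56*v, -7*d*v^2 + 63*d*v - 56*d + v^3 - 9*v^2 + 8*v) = -7*d*v + 56*d + v^2 - 8*v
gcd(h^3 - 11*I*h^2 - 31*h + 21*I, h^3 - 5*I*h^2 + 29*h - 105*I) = h^2 - 10*I*h - 21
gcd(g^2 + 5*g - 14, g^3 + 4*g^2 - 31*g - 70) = g + 7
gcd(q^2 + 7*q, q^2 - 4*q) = q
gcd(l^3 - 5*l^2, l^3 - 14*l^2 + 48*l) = l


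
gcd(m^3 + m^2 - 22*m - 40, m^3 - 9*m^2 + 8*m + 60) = m^2 - 3*m - 10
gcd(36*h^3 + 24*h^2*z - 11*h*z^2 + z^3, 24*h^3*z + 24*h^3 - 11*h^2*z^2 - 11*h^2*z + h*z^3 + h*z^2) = 1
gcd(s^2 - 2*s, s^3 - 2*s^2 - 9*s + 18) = s - 2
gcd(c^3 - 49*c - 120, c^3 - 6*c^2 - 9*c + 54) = c + 3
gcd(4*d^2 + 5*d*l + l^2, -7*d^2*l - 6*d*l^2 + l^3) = d + l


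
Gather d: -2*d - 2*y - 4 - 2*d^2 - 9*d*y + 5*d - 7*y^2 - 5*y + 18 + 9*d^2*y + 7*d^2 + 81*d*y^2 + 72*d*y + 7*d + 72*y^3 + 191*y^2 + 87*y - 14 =d^2*(9*y + 5) + d*(81*y^2 + 63*y + 10) + 72*y^3 + 184*y^2 + 80*y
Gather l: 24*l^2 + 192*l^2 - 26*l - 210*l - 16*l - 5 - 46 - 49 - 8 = 216*l^2 - 252*l - 108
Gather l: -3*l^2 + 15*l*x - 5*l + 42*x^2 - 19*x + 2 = -3*l^2 + l*(15*x - 5) + 42*x^2 - 19*x + 2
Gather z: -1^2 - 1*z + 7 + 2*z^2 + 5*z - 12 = 2*z^2 + 4*z - 6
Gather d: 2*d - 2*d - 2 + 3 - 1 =0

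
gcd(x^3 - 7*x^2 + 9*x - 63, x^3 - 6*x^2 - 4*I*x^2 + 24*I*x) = 1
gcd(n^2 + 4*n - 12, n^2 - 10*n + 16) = n - 2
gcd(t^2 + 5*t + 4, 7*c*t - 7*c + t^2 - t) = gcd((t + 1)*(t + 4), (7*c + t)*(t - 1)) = 1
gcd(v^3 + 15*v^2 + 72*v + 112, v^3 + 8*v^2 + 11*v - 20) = v + 4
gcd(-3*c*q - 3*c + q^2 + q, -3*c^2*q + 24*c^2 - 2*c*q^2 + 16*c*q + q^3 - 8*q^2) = -3*c + q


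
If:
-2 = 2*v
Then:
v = -1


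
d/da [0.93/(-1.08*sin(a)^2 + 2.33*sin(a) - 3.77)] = (2.0088*sin(a) - 2.1669)*cos(a)/(1.08*sin(a)^2 - 2.33*sin(a) + 3.77)^2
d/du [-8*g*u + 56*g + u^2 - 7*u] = -8*g + 2*u - 7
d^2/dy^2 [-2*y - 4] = 0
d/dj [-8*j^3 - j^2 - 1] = 2*j*(-12*j - 1)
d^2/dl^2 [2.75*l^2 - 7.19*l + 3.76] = 5.50000000000000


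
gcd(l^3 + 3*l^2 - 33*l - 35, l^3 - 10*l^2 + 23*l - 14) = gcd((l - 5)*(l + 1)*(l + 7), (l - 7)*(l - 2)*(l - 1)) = 1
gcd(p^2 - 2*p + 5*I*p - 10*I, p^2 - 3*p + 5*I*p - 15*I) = p + 5*I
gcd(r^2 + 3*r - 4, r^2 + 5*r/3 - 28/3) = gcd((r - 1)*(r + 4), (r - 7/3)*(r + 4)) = r + 4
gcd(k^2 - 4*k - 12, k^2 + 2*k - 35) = 1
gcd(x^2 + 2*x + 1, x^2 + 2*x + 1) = x^2 + 2*x + 1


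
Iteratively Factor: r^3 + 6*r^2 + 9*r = (r + 3)*(r^2 + 3*r) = (r + 3)^2*(r)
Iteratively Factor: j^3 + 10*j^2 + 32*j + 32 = (j + 4)*(j^2 + 6*j + 8) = (j + 2)*(j + 4)*(j + 4)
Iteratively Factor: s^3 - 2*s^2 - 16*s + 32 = (s + 4)*(s^2 - 6*s + 8) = (s - 4)*(s + 4)*(s - 2)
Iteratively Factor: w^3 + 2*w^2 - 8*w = (w - 2)*(w^2 + 4*w) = w*(w - 2)*(w + 4)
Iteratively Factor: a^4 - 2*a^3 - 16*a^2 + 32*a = (a + 4)*(a^3 - 6*a^2 + 8*a) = (a - 4)*(a + 4)*(a^2 - 2*a) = a*(a - 4)*(a + 4)*(a - 2)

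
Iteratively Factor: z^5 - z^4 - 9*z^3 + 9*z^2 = (z - 3)*(z^4 + 2*z^3 - 3*z^2) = (z - 3)*(z - 1)*(z^3 + 3*z^2) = z*(z - 3)*(z - 1)*(z^2 + 3*z) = z*(z - 3)*(z - 1)*(z + 3)*(z)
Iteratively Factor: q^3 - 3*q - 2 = (q + 1)*(q^2 - q - 2) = (q - 2)*(q + 1)*(q + 1)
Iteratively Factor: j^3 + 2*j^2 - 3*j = (j + 3)*(j^2 - j) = j*(j + 3)*(j - 1)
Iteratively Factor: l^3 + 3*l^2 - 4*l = (l)*(l^2 + 3*l - 4) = l*(l - 1)*(l + 4)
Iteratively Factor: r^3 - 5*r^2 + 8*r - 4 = (r - 1)*(r^2 - 4*r + 4) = (r - 2)*(r - 1)*(r - 2)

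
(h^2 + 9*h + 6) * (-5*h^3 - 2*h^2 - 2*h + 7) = -5*h^5 - 47*h^4 - 50*h^3 - 23*h^2 + 51*h + 42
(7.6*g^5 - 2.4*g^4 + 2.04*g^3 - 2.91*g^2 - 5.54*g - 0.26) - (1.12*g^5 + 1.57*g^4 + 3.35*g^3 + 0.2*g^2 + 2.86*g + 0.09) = 6.48*g^5 - 3.97*g^4 - 1.31*g^3 - 3.11*g^2 - 8.4*g - 0.35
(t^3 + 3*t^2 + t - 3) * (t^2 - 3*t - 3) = t^5 - 11*t^3 - 15*t^2 + 6*t + 9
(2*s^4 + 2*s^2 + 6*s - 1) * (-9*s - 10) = -18*s^5 - 20*s^4 - 18*s^3 - 74*s^2 - 51*s + 10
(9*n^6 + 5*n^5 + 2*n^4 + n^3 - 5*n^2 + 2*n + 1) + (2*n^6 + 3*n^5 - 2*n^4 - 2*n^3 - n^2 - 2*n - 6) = 11*n^6 + 8*n^5 - n^3 - 6*n^2 - 5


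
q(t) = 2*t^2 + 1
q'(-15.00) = -60.00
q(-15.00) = 451.00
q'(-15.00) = -60.00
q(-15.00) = 451.00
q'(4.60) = 18.40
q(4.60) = 43.32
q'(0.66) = 2.64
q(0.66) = 1.87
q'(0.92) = 3.68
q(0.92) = 2.69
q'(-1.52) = -6.08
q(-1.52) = 5.62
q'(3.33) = 13.32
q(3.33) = 23.18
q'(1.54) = 6.16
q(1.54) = 5.74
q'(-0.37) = -1.48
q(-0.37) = 1.27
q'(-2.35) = -9.40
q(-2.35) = 12.04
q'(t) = 4*t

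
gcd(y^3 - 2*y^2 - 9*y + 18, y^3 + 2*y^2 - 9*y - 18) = y^2 - 9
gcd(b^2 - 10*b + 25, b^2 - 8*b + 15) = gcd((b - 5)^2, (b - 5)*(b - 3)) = b - 5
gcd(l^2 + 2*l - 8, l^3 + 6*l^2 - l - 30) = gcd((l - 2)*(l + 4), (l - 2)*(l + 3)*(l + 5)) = l - 2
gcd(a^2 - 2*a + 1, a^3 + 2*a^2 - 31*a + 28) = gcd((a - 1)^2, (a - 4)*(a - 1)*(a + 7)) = a - 1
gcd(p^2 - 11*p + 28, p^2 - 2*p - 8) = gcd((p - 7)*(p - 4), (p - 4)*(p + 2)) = p - 4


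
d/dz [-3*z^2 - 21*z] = -6*z - 21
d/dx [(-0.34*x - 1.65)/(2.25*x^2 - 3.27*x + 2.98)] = (0.765*x^2 + 7.425*x - 6.4087)/(5.0625*x^4 - 14.715*x^3 + 24.1029*x^2 - 19.4892*x + 8.8804)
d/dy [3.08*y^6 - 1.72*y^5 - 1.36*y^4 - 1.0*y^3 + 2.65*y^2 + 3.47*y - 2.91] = 18.48*y^5 - 8.6*y^4 - 5.44*y^3 - 3.0*y^2 + 5.3*y + 3.47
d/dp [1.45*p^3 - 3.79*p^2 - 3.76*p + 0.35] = 4.35*p^2 - 7.58*p - 3.76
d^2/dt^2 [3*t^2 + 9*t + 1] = 6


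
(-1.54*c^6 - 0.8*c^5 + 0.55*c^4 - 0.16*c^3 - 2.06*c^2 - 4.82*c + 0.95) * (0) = 0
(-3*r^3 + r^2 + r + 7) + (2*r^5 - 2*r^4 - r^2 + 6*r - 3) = 2*r^5 - 2*r^4 - 3*r^3 + 7*r + 4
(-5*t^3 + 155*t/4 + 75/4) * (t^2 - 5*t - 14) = -5*t^5 + 25*t^4 + 435*t^3/4 - 175*t^2 - 2545*t/4 - 525/2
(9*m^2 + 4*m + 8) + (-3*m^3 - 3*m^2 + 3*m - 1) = -3*m^3 + 6*m^2 + 7*m + 7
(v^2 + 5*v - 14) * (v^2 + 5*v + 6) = v^4 + 10*v^3 + 17*v^2 - 40*v - 84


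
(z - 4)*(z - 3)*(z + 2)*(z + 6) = z^4 + z^3 - 32*z^2 + 12*z + 144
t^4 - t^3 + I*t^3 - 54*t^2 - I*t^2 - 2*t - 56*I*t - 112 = (t - 8)*(t + 7)*(t - I)*(t + 2*I)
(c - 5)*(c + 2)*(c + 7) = c^3 + 4*c^2 - 31*c - 70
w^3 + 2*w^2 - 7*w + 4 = (w - 1)^2*(w + 4)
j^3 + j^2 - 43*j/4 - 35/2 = (j - 7/2)*(j + 2)*(j + 5/2)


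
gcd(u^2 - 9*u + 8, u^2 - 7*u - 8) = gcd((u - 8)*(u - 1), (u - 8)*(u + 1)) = u - 8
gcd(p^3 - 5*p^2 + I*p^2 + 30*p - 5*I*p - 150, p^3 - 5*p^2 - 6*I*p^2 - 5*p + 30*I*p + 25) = p^2 + p*(-5 - 5*I) + 25*I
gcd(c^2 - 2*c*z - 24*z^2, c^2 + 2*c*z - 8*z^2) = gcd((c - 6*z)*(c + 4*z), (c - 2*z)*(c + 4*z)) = c + 4*z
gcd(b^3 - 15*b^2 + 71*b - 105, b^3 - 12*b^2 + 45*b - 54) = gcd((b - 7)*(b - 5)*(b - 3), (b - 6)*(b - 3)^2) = b - 3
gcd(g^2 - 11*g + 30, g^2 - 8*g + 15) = g - 5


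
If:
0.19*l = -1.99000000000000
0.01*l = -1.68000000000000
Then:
No Solution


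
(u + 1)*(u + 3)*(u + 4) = u^3 + 8*u^2 + 19*u + 12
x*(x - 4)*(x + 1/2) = x^3 - 7*x^2/2 - 2*x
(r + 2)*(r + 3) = r^2 + 5*r + 6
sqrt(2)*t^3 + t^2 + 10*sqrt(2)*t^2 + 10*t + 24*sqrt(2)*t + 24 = (t + 4)*(t + 6)*(sqrt(2)*t + 1)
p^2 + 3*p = p*(p + 3)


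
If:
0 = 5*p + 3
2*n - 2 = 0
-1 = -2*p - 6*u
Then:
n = 1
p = -3/5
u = 11/30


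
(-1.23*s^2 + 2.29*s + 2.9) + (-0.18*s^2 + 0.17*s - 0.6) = -1.41*s^2 + 2.46*s + 2.3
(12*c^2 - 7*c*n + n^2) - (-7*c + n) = 12*c^2 - 7*c*n + 7*c + n^2 - n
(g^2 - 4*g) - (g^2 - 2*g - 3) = 3 - 2*g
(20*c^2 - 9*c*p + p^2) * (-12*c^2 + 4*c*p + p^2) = -240*c^4 + 188*c^3*p - 28*c^2*p^2 - 5*c*p^3 + p^4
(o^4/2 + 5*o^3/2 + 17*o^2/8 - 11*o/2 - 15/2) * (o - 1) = o^5/2 + 2*o^4 - 3*o^3/8 - 61*o^2/8 - 2*o + 15/2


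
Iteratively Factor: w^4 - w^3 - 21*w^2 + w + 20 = (w - 1)*(w^3 - 21*w - 20) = (w - 1)*(w + 1)*(w^2 - w - 20) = (w - 1)*(w + 1)*(w + 4)*(w - 5)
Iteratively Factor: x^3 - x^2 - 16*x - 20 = (x + 2)*(x^2 - 3*x - 10) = (x + 2)^2*(x - 5)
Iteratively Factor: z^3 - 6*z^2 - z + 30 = (z - 3)*(z^2 - 3*z - 10) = (z - 3)*(z + 2)*(z - 5)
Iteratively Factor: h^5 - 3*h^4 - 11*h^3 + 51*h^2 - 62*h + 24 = (h - 2)*(h^4 - h^3 - 13*h^2 + 25*h - 12) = (h - 2)*(h - 1)*(h^3 - 13*h + 12) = (h - 2)*(h - 1)*(h + 4)*(h^2 - 4*h + 3) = (h - 3)*(h - 2)*(h - 1)*(h + 4)*(h - 1)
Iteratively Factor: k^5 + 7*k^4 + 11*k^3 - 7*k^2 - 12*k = (k + 3)*(k^4 + 4*k^3 - k^2 - 4*k) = (k + 3)*(k + 4)*(k^3 - k) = k*(k + 3)*(k + 4)*(k^2 - 1) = k*(k - 1)*(k + 3)*(k + 4)*(k + 1)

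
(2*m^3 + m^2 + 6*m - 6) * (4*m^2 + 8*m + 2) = 8*m^5 + 20*m^4 + 36*m^3 + 26*m^2 - 36*m - 12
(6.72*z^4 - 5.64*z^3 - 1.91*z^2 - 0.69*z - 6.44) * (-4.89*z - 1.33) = -32.8608*z^5 + 18.642*z^4 + 16.8411*z^3 + 5.9144*z^2 + 32.4093*z + 8.5652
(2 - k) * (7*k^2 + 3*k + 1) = -7*k^3 + 11*k^2 + 5*k + 2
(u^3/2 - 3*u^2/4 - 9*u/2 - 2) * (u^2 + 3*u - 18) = u^5/2 + 3*u^4/4 - 63*u^3/4 - 2*u^2 + 75*u + 36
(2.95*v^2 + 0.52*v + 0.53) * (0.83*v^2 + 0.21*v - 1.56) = 2.4485*v^4 + 1.0511*v^3 - 4.0529*v^2 - 0.6999*v - 0.8268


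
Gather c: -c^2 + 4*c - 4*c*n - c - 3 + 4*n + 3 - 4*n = -c^2 + c*(3 - 4*n)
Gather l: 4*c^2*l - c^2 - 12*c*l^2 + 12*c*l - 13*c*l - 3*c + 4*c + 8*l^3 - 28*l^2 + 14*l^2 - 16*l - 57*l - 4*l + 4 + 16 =-c^2 + c + 8*l^3 + l^2*(-12*c - 14) + l*(4*c^2 - c - 77) + 20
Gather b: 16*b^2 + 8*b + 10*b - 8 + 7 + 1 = 16*b^2 + 18*b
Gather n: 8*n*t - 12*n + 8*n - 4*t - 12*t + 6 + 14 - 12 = n*(8*t - 4) - 16*t + 8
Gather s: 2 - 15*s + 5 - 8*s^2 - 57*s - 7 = -8*s^2 - 72*s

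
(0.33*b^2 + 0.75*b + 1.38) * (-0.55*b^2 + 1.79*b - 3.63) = -0.1815*b^4 + 0.1782*b^3 - 0.6144*b^2 - 0.2523*b - 5.0094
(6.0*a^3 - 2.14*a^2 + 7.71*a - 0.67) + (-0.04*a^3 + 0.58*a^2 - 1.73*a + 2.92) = 5.96*a^3 - 1.56*a^2 + 5.98*a + 2.25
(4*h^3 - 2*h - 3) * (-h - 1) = -4*h^4 - 4*h^3 + 2*h^2 + 5*h + 3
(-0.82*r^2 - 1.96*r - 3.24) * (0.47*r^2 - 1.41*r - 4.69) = -0.3854*r^4 + 0.235*r^3 + 5.0866*r^2 + 13.7608*r + 15.1956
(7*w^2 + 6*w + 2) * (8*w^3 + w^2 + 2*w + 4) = 56*w^5 + 55*w^4 + 36*w^3 + 42*w^2 + 28*w + 8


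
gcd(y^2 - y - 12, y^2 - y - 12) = y^2 - y - 12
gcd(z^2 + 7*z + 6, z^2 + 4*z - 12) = z + 6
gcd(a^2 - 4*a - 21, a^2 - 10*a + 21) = a - 7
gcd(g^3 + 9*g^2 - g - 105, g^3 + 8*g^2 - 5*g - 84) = g^2 + 4*g - 21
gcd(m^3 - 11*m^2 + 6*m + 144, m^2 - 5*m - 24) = m^2 - 5*m - 24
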